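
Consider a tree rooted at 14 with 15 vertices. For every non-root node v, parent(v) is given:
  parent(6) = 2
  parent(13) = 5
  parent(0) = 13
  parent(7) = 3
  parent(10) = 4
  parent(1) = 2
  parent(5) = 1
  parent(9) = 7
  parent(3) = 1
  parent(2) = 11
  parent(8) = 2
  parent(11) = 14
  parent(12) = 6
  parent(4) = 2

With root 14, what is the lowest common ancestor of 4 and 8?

2

4's ancestor chain is 4, 2, 11, 14 and 8's is 8, 2, 11, 14; they first meet at 2.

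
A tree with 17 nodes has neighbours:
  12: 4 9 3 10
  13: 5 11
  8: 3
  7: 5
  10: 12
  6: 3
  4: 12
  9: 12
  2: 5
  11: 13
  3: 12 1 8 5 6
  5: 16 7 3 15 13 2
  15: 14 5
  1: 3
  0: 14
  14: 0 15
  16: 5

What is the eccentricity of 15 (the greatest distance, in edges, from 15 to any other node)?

4

The node farthest from 15 is 10 (9, 4 also at distance 4), via 15-5-3-12-10 — 4 edges.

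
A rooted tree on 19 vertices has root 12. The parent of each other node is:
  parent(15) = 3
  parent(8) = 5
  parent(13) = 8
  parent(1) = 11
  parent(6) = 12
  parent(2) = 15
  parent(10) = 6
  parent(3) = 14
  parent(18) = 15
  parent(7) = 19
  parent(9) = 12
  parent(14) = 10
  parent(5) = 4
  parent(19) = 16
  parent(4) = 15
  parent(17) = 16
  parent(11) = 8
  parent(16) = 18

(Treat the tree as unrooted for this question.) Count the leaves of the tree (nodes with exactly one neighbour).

6

Exactly 6 nodes have a single neighbour: 1, 2, 7, 9, 13, 17.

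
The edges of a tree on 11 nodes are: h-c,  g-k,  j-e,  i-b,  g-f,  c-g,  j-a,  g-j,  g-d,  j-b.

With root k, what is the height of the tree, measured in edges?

4

The longest root-to-leaf path is k – g – j – b – i (4 edges).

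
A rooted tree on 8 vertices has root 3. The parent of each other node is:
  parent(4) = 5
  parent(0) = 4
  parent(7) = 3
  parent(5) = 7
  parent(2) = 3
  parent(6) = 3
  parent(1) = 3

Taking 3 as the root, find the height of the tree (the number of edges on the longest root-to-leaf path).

A deepest node is 0, reached by 3-7-5-4-0.
That path has 4 edges, so the height is 4.

4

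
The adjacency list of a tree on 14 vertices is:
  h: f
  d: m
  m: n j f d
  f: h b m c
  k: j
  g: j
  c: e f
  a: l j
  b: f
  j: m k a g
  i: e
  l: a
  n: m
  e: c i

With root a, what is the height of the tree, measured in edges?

i sits deepest: a–j–m–f–c–e–i — 6 edges from the root.

6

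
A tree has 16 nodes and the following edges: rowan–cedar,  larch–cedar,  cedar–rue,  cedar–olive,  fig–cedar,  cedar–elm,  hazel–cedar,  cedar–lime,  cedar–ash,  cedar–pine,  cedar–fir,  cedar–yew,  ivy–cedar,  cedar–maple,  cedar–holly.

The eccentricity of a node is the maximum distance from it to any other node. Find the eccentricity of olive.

Distances from olive peak at 2, attained at hazel (maple, pine, lime, ash, yew, rue, holly, elm, rowan, larch, fir, fig, ivy also at distance 2).
olive–cedar–hazel

2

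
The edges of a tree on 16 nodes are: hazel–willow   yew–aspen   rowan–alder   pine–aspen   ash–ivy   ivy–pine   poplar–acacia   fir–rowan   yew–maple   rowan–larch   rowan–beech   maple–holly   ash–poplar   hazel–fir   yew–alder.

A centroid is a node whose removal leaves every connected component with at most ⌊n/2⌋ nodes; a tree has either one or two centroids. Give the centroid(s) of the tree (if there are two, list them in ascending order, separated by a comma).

Delete yew: the remaining components have sizes 7, 6, 2. Max 7 ≤ 8, so yew is a centroid.
Every other node leaves some component of size > 8, so the centroid is unique.

yew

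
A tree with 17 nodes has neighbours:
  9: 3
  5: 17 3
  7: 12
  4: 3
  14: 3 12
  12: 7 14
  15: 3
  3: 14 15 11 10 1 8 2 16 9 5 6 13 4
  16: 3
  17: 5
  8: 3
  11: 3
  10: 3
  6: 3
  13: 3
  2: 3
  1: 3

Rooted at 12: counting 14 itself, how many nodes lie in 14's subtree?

15

The subtree rooted at 14 contains: 14, 3, 5, 4, 6, 9, 13, 10, 16, 15, 11, 2, 8, 1, 17 — 15 nodes.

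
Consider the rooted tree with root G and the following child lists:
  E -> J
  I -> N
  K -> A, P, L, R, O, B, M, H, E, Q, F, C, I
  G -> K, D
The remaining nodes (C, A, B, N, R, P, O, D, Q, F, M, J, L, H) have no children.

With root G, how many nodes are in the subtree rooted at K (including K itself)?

Descendants of K (including itself): K, B, A, R, P, E, C, F, Q, I, O, H, L, M, J, N. That's 16.

16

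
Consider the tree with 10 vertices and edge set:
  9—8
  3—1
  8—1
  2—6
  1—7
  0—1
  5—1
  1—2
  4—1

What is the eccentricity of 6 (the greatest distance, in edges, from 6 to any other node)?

A farthest node from 6 is 9.
The path 6-2-1-8-9 has 4 edges.

4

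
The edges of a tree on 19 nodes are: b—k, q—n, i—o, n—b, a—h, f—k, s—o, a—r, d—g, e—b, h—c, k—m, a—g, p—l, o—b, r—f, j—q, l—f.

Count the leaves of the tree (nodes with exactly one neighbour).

The leaves are c, d, e, i, j, m, p, s.
That is 8 leaves.

8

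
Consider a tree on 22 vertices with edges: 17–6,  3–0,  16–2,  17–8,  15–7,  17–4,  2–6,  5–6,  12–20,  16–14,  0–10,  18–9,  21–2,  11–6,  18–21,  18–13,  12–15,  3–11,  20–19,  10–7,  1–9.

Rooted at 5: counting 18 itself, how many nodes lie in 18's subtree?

4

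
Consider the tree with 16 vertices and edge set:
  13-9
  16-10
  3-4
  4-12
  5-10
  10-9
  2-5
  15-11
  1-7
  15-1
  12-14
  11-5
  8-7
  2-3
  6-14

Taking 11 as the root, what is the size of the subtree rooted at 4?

4

Descendants of 4 (including itself): 4, 12, 14, 6. That's 4.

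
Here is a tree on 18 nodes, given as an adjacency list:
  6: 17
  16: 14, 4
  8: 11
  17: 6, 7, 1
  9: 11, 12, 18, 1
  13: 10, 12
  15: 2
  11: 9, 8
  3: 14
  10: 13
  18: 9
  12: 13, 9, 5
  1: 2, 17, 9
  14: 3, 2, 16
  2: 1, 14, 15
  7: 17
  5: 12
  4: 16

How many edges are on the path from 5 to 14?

Walking from 5: 5 – 12 – 9 – 1 – 2 – 14. Length 5.

5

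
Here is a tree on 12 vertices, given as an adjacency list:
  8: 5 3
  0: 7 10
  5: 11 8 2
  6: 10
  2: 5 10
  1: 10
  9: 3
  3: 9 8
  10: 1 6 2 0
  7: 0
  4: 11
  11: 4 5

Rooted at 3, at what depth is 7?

6

Path from 3 to 7: 3 → 8 → 5 → 2 → 10 → 0 → 7, which has 6 edges.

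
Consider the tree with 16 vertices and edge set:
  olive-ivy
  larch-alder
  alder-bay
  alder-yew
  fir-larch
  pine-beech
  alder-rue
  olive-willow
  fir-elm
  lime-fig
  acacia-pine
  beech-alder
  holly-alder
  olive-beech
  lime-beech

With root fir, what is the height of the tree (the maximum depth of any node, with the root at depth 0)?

5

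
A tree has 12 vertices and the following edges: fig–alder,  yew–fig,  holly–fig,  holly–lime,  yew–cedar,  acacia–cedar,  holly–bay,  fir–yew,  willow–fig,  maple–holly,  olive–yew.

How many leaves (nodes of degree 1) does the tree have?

8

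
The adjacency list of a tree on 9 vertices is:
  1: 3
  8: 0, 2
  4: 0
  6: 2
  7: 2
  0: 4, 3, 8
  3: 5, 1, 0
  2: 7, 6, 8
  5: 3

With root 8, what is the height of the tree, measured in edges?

3

A deepest node is 5, reached by 8 – 0 – 3 – 5.
That path has 3 edges, so the height is 3.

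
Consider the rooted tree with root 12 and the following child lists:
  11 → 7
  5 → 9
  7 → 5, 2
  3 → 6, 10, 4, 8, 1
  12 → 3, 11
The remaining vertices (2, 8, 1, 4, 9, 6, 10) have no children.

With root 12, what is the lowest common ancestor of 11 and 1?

12

Path 11→root: 11 12; path 1→root: 1 3 12.
First common node: 12.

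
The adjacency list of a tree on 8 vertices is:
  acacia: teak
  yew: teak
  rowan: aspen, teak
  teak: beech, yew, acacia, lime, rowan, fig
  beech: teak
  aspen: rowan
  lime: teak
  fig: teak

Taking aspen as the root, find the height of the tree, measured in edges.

3

A deepest node is yew, reached by aspen-rowan-teak-yew.
That path has 3 edges, so the height is 3.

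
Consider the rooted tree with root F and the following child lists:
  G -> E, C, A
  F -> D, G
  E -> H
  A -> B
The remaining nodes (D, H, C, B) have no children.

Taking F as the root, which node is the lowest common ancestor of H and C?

G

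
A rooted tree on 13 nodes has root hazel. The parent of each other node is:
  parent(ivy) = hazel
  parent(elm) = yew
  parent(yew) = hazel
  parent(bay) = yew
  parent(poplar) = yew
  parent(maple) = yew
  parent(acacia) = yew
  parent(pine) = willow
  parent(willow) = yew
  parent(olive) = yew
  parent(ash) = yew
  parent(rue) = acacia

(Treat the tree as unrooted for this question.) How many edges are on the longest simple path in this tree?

A longest path is ivy – hazel – yew – willow – pine, with 4 edges.

4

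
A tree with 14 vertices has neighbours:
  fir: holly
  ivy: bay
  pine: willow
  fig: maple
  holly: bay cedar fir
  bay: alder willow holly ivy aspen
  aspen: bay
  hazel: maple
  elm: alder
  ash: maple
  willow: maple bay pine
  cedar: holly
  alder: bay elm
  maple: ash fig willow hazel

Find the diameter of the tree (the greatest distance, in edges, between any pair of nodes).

A longest path is fig-maple-willow-bay-holly-fir, with 5 edges.

5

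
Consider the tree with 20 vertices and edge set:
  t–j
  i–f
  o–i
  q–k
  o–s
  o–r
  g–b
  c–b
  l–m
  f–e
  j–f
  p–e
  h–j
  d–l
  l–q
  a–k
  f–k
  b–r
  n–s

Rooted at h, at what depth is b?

Climbing from b to the root: b – r – o – i – f – j – h. That's 6 steps.

6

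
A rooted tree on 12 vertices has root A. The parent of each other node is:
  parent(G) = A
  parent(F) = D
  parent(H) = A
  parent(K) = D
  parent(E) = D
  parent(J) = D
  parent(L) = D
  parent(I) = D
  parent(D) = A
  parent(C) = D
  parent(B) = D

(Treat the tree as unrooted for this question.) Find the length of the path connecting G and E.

3

Walking from G: G – A – D – E. Length 3.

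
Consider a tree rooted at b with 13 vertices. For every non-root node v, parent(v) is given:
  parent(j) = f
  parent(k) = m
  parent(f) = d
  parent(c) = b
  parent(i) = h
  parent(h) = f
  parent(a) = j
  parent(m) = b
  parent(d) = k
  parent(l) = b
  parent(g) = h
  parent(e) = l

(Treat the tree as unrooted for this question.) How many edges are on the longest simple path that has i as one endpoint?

8

A farthest node from i is e.
The path i-h-f-d-k-m-b-l-e has 8 edges.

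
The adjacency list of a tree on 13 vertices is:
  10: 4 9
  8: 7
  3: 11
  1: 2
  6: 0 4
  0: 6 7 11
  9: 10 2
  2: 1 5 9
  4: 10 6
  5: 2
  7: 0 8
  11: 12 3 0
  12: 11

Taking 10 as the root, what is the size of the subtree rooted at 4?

4's subtree: {4, 6, 0, 11, 7, 12, 3, 8}, size 8.

8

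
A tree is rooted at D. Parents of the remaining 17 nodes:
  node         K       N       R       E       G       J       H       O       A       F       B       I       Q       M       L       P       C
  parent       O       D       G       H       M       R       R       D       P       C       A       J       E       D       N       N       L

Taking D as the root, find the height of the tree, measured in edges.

The longest root-to-leaf path is D → M → G → R → H → E → Q (6 edges).

6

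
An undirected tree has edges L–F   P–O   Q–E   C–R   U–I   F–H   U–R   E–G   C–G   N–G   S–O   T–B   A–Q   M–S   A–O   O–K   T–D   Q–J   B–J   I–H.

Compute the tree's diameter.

Starting from L, a farthest node is M at distance 13.
One longest path: L-F-H-I-U-R-C-G-E-Q-A-O-S-M.
So the diameter is 13.

13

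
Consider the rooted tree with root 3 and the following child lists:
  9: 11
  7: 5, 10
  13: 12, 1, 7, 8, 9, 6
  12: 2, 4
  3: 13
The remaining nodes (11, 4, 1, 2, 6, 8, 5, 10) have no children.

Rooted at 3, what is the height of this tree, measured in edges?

3

A deepest node is 4, reached by 3 → 13 → 12 → 4.
That path has 3 edges, so the height is 3.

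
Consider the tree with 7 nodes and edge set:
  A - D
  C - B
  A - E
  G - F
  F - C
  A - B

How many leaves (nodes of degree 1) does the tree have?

Exactly 3 nodes have a single neighbour: D, E, G.

3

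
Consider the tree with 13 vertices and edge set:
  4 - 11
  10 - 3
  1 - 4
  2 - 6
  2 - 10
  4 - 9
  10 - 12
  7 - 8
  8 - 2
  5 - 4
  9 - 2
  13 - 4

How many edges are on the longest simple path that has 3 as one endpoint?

5

A farthest node from 3 is 13 (5, 1, 11 also at distance 5).
The path 3–10–2–9–4–13 has 5 edges.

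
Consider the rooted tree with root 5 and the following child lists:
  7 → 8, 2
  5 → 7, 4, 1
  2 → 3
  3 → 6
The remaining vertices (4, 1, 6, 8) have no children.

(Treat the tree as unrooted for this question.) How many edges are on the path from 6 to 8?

The path is 6–3–2–7–8, which has 4 edges.

4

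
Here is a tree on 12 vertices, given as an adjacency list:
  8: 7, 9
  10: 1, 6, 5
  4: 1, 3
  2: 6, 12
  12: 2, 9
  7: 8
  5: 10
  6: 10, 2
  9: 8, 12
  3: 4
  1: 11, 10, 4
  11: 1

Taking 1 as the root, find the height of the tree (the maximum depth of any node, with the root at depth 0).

7

A deepest node is 7, reached by 1–10–6–2–12–9–8–7.
That path has 7 edges, so the height is 7.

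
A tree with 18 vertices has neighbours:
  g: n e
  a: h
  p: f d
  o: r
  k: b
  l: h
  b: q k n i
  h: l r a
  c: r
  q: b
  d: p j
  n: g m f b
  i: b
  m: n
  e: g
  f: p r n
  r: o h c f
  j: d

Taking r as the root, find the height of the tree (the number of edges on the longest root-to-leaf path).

The longest root-to-leaf path is r–f–n–b–q (4 edges).

4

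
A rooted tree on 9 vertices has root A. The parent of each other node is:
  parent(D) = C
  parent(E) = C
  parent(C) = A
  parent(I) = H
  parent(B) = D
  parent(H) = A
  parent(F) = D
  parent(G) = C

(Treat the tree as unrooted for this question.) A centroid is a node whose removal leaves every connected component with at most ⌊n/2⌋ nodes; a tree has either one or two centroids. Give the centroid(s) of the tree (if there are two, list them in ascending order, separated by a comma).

C

Delete C: the remaining components have sizes 3, 3, 1, 1. Max 3 ≤ 4, so C is a centroid.
No neighbour of C does as well, so C is the unique centroid.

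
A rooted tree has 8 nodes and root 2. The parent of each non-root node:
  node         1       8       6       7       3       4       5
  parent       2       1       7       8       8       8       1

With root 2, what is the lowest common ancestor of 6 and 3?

Path 6→root: 6 7 8 1 2; path 3→root: 3 8 1 2.
First common node: 8.

8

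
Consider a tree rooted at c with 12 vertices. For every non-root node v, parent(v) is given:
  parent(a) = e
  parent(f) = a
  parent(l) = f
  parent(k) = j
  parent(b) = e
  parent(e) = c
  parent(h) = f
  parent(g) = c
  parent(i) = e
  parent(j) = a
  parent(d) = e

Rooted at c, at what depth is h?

4

Path from c to h: c – e – a – f – h, which has 4 edges.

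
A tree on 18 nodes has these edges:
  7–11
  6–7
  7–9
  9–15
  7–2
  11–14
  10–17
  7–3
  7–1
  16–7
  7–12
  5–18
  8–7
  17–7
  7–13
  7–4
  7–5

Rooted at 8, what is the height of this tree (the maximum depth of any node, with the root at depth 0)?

A deepest node is 10, reached by 8 → 7 → 17 → 10.
That path has 3 edges, so the height is 3.

3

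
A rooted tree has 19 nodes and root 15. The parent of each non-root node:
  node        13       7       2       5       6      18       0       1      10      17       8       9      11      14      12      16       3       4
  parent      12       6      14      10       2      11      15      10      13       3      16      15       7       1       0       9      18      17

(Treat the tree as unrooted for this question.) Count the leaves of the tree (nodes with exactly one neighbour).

Degree-1 nodes: 4, 5, 8 — 3 of them.

3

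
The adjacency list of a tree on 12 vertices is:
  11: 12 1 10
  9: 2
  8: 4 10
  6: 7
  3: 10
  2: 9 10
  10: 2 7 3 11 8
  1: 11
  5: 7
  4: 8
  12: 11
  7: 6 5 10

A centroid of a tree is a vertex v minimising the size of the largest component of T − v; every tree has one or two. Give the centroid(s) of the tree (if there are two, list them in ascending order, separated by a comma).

10

If 10 is removed the pieces have sizes 3, 3, 2, 2, 1, all ≤ ⌊12/2⌋ = 6.
No neighbour of 10 does as well, so 10 is the unique centroid.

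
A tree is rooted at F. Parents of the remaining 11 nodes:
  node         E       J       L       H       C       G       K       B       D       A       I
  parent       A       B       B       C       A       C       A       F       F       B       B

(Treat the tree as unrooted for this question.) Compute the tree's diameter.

Starting from G, a farthest node is D at distance 5.
One longest path: G-C-A-B-F-D.
So the diameter is 5.

5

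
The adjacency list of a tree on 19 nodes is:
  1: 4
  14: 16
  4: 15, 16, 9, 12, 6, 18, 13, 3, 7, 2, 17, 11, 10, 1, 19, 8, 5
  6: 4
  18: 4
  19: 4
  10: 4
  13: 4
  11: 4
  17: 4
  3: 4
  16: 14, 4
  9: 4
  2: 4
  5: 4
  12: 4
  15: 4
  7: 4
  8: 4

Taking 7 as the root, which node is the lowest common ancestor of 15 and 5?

4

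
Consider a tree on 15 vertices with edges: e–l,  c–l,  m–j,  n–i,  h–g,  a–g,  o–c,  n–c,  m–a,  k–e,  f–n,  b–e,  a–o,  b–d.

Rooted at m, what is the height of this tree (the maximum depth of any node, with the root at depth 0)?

d sits deepest: m → a → o → c → l → e → b → d — 7 edges from the root.

7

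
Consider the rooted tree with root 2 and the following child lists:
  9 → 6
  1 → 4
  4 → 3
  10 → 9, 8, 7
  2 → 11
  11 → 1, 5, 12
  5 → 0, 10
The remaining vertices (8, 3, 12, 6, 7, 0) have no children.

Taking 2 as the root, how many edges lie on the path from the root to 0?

Path from 2 to 0: 2 → 11 → 5 → 0, which has 3 edges.

3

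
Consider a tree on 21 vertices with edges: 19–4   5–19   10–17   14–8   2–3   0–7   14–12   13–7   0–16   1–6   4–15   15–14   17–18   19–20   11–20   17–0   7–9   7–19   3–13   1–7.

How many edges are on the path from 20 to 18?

5

20–19–7–0–17–18: 5 edges.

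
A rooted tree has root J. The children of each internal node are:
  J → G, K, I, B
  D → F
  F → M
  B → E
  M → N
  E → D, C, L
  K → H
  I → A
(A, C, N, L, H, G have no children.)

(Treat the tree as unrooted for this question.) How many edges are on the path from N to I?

7

Walking from N: N – M – F – D – E – B – J – I. Length 7.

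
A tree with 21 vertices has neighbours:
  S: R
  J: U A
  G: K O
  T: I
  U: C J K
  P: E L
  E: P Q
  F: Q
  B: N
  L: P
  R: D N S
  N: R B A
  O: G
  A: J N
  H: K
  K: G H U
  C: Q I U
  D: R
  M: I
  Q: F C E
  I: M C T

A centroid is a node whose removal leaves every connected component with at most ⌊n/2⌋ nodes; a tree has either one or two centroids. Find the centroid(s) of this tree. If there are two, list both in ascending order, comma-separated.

Delete U: the remaining components have sizes 9, 7, 4. Max 9 ≤ 10, so U is a centroid.
Every other node leaves some component of size > 10, so the centroid is unique.

U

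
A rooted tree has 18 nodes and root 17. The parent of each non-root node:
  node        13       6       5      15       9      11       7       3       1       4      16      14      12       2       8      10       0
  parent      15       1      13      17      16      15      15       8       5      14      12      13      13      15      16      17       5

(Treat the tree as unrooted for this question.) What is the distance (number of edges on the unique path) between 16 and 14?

16 - 12 - 13 - 14: 3 edges.

3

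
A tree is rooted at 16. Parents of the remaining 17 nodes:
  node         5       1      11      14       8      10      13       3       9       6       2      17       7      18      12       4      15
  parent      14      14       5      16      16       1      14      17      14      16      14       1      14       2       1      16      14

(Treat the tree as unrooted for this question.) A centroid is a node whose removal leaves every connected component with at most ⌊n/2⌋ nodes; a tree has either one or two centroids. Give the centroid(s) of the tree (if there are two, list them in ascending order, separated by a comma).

14

Removing 14 splits the tree into components of sizes 5, 4, 2, 2, 1, 1, 1, 1; the largest is 5 ≤ ⌊18/2⌋ = 9.
Every other node leaves some component of size > 9, so the centroid is unique.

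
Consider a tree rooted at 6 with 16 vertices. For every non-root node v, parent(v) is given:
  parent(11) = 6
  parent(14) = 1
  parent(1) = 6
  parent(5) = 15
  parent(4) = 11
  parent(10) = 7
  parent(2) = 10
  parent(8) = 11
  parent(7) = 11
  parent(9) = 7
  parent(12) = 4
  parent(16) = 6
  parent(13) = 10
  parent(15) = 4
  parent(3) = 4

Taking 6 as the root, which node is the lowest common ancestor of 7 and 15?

11

Path 7→root: 7 11 6; path 15→root: 15 4 11 6.
First common node: 11.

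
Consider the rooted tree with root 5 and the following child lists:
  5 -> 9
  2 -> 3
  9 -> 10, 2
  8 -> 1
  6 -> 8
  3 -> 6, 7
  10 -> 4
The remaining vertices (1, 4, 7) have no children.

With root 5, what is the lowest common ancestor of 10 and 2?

Path 10→root: 10 9 5; path 2→root: 2 9 5.
First common node: 9.

9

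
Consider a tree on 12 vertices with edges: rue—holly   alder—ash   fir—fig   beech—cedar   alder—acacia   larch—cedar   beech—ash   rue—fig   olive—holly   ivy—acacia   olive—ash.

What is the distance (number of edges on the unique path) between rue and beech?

4

The path is rue–holly–olive–ash–beech, which has 4 edges.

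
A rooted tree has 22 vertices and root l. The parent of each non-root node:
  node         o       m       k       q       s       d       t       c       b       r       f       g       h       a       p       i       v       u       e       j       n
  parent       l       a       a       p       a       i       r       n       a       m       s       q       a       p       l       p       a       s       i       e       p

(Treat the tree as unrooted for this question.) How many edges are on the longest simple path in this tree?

A longest path is t - r - m - a - p - i - e - j, with 7 edges.

7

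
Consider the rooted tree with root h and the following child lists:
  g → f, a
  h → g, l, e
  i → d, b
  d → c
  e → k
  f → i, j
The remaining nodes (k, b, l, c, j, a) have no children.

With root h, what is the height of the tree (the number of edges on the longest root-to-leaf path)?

The longest root-to-leaf path is h → g → f → i → d → c (5 edges).

5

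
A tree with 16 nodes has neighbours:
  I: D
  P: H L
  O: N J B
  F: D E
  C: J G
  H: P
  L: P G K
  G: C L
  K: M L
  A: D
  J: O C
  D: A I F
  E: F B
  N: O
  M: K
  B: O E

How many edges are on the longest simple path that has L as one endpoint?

Distances from L peak at 9, attained at A (I also at distance 9).
L-G-C-J-O-B-E-F-D-A

9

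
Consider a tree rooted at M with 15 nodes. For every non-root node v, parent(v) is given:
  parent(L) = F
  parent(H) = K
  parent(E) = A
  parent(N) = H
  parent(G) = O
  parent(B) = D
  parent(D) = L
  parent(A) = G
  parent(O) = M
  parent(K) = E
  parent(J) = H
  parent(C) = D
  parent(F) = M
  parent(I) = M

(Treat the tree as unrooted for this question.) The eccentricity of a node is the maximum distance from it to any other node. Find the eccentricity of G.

6

Distances from G peak at 6, attained at B (C also at distance 6).
G-O-M-F-L-D-B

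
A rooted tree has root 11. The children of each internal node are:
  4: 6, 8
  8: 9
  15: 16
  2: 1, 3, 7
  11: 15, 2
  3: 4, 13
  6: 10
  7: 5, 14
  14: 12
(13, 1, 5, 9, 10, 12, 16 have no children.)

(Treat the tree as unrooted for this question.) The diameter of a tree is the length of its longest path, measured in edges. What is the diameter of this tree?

7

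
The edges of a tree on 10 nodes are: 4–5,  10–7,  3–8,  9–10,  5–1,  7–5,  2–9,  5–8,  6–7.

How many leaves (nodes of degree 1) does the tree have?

Degree-1 nodes: 1, 2, 3, 4, 6 — 5 of them.

5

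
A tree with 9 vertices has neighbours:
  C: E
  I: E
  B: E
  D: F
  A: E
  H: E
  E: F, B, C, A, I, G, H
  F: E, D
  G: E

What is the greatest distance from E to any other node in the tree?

2

The node farthest from E is D, via E – F – D — 2 edges.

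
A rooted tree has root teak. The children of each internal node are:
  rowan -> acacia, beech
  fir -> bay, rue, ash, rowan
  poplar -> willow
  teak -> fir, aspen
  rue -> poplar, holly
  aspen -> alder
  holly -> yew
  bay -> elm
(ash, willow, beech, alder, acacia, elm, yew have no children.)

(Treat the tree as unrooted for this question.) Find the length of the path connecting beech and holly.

4

The path is beech - rowan - fir - rue - holly, which has 4 edges.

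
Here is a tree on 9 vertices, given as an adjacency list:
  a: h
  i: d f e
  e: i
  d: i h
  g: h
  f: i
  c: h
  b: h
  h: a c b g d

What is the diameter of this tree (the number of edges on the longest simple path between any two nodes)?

Starting from e, a farthest node is g at distance 4.
One longest path: e–i–d–h–g.
So the diameter is 4.

4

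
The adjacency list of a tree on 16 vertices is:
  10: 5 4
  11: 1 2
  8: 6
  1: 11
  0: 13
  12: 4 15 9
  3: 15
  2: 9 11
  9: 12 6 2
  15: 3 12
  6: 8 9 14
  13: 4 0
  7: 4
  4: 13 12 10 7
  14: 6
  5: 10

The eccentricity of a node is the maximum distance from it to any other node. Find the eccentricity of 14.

6

The node farthest from 14 is 0 (5 also at distance 6), via 14-6-9-12-4-13-0 — 6 edges.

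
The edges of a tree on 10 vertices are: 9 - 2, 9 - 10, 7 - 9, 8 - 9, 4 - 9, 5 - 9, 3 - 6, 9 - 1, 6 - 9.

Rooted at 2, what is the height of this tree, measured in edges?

The longest root-to-leaf path is 2–9–6–3 (3 edges).

3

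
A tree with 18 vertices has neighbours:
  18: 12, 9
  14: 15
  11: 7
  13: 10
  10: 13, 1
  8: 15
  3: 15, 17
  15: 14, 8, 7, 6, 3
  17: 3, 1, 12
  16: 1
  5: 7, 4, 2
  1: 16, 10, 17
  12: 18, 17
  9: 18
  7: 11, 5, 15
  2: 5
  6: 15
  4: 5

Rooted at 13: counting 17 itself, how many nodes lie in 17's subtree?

14

17's subtree: {17, 3, 12, 15, 18, 7, 6, 8, 14, 9, 11, 5, 2, 4}, size 14.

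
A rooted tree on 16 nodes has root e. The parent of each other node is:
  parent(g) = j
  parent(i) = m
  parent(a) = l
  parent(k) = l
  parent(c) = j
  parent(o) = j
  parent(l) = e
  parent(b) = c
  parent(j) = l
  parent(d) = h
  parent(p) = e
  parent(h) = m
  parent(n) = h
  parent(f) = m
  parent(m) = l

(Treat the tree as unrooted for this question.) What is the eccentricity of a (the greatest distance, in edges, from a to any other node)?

4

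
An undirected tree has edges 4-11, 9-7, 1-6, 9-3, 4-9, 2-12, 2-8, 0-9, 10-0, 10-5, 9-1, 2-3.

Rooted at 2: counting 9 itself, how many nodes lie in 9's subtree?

9

9's subtree: {9, 0, 7, 1, 4, 10, 6, 11, 5}, size 9.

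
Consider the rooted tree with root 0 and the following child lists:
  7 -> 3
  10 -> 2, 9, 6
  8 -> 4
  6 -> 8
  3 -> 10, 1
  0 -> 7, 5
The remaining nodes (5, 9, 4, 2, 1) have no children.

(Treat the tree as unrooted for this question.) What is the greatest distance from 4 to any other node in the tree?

A farthest node from 4 is 5.
The path 4 – 8 – 6 – 10 – 3 – 7 – 0 – 5 has 7 edges.

7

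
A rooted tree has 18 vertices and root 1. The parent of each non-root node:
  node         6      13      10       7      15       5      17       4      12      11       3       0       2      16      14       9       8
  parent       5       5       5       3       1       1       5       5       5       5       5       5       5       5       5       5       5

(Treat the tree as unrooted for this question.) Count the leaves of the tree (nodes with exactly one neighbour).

The leaves are 0, 2, 4, 6, 7, 8, 9, 10, 11, 12, 13, 14, 15, 16, 17.
That is 15 leaves.

15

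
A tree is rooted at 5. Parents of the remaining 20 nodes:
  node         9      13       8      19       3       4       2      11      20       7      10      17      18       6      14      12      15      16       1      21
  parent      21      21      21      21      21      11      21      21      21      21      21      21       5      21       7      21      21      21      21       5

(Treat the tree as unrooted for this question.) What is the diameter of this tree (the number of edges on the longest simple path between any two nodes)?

4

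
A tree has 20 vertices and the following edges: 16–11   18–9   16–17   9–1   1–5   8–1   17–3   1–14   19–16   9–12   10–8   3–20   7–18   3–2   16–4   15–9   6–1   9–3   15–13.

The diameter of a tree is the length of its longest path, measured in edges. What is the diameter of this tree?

Starting from 11, a farthest node is 10 at distance 7.
One longest path: 11 – 16 – 17 – 3 – 9 – 1 – 8 – 10.
So the diameter is 7.

7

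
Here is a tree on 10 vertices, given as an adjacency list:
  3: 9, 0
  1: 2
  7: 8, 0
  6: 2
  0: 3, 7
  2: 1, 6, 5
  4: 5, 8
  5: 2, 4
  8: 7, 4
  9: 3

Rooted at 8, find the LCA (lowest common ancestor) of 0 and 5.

8

0's ancestor chain is 0, 7, 8 and 5's is 5, 4, 8; they first meet at 8.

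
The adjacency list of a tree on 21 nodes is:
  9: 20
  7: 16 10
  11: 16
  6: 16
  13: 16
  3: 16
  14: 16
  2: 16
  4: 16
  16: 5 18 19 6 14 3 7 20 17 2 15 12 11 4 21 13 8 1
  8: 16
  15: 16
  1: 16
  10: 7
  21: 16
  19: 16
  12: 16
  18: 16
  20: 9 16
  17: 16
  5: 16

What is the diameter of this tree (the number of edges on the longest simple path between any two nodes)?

4

A longest path is 9–20–16–7–10, with 4 edges.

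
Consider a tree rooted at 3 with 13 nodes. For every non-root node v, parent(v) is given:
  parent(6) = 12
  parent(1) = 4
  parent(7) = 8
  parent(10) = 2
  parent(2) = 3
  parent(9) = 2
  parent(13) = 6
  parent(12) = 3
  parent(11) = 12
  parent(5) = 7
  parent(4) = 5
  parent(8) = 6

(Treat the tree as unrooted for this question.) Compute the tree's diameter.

Starting from 9, a farthest node is 1 at distance 9.
One longest path: 9–2–3–12–6–8–7–5–4–1.
So the diameter is 9.

9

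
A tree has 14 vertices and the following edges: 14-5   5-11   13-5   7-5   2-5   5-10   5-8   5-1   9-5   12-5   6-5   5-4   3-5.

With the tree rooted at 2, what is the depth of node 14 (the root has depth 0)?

2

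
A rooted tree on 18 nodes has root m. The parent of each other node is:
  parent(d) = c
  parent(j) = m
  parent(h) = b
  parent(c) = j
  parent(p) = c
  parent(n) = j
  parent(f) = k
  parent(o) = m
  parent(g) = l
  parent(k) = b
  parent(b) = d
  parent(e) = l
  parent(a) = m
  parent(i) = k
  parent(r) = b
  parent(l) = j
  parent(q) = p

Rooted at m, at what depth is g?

3

Path from m to g: m–j–l–g, which has 3 edges.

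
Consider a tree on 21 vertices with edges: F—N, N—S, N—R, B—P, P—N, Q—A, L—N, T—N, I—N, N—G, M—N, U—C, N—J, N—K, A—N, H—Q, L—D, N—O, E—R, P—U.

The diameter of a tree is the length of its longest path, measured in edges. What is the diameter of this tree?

6

A longest path is C-U-P-N-A-Q-H, with 6 edges.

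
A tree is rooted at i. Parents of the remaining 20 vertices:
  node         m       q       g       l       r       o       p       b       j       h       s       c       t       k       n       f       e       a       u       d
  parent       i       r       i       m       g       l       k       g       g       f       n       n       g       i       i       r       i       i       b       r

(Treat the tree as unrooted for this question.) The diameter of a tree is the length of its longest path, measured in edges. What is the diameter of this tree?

7

A longest path is h-f-r-g-i-m-l-o, with 7 edges.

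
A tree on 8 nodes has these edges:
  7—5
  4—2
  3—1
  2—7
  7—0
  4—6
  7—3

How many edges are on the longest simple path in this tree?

5

A longest path is 6–4–2–7–3–1, with 5 edges.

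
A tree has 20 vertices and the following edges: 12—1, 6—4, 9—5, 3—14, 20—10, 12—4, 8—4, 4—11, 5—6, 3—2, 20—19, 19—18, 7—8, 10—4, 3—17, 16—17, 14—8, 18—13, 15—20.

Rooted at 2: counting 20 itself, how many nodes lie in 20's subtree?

5

Descendants of 20 (including itself): 20, 19, 15, 18, 13. That's 5.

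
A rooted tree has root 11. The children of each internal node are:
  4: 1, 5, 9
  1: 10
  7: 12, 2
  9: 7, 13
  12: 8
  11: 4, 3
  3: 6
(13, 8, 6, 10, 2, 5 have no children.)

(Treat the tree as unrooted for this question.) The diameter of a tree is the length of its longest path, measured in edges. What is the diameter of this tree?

Starting from 8, a farthest node is 6 at distance 7.
One longest path: 8-12-7-9-4-11-3-6.
So the diameter is 7.

7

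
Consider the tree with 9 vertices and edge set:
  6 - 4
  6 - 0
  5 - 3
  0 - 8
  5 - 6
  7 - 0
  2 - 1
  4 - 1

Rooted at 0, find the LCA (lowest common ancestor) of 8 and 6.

0

Ancestors of 8 (toward the root): 8, 0.
Ancestors of 6: 6, 0.
The deepest node appearing in both lists is 0.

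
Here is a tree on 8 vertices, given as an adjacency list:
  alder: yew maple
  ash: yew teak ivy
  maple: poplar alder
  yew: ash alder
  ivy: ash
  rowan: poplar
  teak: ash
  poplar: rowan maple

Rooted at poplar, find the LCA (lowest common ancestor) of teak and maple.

teak's ancestor chain is teak, ash, yew, alder, maple, poplar and maple's is maple, poplar; they first meet at maple.

maple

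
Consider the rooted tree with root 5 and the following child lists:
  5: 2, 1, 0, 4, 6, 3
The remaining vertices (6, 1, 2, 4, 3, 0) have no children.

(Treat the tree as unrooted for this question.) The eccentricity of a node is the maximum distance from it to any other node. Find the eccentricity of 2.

Distances from 2 peak at 2, attained at 4 (1, 6, 0, 3 also at distance 2).
2-5-4

2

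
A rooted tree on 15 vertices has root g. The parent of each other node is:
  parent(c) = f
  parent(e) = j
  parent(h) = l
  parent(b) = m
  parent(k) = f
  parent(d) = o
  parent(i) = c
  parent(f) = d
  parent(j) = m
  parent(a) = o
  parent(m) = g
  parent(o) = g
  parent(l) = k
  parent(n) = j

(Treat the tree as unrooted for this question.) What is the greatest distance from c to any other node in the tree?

The node farthest from c is e (n also at distance 7), via c-f-d-o-g-m-j-e — 7 edges.

7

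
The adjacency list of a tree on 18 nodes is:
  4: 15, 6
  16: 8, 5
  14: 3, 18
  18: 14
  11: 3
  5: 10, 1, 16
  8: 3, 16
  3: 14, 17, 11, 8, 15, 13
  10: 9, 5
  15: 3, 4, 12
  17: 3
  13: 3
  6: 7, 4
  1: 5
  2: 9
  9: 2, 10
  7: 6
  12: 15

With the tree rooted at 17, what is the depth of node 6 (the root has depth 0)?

4

17 → 3 → 15 → 4 → 6 — 4 edges.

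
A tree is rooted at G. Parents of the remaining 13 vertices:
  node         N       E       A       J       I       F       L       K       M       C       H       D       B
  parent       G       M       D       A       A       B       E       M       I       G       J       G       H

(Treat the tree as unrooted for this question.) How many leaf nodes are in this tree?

5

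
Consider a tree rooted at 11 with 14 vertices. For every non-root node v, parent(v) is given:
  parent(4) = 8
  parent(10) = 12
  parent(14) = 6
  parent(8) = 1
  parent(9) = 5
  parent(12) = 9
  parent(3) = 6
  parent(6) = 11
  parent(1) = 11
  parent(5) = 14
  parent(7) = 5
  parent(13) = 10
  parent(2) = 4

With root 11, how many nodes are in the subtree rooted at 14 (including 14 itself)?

7

The subtree rooted at 14 contains: 14, 5, 9, 7, 12, 10, 13 — 7 nodes.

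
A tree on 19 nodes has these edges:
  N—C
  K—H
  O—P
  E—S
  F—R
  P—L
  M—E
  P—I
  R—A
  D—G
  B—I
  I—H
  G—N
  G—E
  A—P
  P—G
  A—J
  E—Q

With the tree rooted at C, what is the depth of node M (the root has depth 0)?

Path from C to M: C–N–G–E–M, which has 4 edges.

4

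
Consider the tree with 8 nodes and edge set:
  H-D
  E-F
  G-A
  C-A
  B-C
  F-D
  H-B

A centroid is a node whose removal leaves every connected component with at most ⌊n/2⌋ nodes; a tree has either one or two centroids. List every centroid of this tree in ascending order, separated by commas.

B, H

Removing H splits the tree into components of sizes 4, 3; the largest is 4 ≤ ⌊8/2⌋ = 4.
B is adjacent to H and is also a centroid (the largest component after removing it is likewise 4).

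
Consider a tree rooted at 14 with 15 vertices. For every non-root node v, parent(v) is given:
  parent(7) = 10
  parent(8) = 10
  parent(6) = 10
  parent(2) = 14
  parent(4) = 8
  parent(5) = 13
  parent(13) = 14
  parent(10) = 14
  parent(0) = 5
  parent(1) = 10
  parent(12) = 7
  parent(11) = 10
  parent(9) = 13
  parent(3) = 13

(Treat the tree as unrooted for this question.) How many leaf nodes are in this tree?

The leaves are 0, 1, 2, 3, 4, 6, 9, 11, 12.
That is 9 leaves.

9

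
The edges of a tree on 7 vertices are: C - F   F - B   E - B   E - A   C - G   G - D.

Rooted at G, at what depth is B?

Path from G to B: G → C → F → B, which has 3 edges.

3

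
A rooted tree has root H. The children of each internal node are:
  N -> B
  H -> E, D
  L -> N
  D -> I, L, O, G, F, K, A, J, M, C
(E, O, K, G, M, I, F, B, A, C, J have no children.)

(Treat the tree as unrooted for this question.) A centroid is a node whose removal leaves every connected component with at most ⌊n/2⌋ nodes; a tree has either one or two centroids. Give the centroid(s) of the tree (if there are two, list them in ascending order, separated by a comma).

D

If D is removed the pieces have sizes 3, 2, 1, 1, 1, 1, 1, 1, 1, 1, 1, all ≤ ⌊15/2⌋ = 7.
Every other node leaves some component of size > 7, so the centroid is unique.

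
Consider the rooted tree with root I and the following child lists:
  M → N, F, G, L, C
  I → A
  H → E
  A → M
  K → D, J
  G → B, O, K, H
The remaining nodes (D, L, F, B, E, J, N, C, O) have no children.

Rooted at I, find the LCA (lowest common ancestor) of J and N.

M

J's ancestor chain is J, K, G, M, A, I and N's is N, M, A, I; they first meet at M.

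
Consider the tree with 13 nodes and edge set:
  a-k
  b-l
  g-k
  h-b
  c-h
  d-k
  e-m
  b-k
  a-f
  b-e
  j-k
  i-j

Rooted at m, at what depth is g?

Climbing from g to the root: g → k → b → e → m. That's 4 steps.

4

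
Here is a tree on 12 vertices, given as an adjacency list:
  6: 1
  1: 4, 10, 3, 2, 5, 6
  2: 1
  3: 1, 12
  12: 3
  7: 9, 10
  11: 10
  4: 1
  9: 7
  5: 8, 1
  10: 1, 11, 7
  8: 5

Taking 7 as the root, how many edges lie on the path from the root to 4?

Path from 7 to 4: 7 → 10 → 1 → 4, which has 3 edges.

3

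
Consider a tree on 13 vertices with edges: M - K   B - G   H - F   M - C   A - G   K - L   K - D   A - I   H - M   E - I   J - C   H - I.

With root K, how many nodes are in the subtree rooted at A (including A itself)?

3

The subtree rooted at A contains: A, G, B — 3 nodes.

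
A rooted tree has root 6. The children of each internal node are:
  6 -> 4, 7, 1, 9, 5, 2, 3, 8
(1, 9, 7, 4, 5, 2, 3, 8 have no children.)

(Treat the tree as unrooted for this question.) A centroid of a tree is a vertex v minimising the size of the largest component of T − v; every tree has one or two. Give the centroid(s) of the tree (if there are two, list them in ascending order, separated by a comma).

Delete 6: the remaining components have sizes 1, 1, 1, 1, 1, 1, 1, 1. Max 1 ≤ 4, so 6 is a centroid.
No neighbour of 6 does as well, so 6 is the unique centroid.

6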